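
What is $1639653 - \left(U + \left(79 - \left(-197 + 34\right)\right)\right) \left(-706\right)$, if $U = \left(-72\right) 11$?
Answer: $1251353$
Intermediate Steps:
$U = -792$
$1639653 - \left(U + \left(79 - \left(-197 + 34\right)\right)\right) \left(-706\right) = 1639653 - \left(-792 + \left(79 - \left(-197 + 34\right)\right)\right) \left(-706\right) = 1639653 - \left(-792 + \left(79 - -163\right)\right) \left(-706\right) = 1639653 - \left(-792 + \left(79 + 163\right)\right) \left(-706\right) = 1639653 - \left(-792 + 242\right) \left(-706\right) = 1639653 - \left(-550\right) \left(-706\right) = 1639653 - 388300 = 1251353$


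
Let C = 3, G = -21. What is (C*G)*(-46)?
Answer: 2898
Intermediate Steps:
(C*G)*(-46) = (3*(-21))*(-46) = -63*(-46) = 2898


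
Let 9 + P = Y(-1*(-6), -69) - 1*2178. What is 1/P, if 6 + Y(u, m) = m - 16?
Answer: -1/2278 ≈ -0.00043898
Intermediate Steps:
Y(u, m) = -22 + m (Y(u, m) = -6 + (m - 16) = -6 + (-16 + m) = -22 + m)
P = -2278 (P = -9 + ((-22 - 69) - 1*2178) = -9 + (-91 - 2178) = -9 - 2269 = -2278)
1/P = 1/(-2278) = -1/2278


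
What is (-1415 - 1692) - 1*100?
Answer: -3207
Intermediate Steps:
(-1415 - 1692) - 1*100 = -3107 - 100 = -3207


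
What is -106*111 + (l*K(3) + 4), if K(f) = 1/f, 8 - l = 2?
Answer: -11760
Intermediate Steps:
l = 6 (l = 8 - 1*2 = 8 - 2 = 6)
-106*111 + (l*K(3) + 4) = -106*111 + (6/3 + 4) = -11766 + (6*(1/3) + 4) = -11766 + (2 + 4) = -11766 + 6 = -11760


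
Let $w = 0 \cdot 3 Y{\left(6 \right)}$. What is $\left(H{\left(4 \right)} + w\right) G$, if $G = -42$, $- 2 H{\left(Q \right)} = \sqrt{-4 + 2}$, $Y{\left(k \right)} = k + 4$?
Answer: $21 i \sqrt{2} \approx 29.698 i$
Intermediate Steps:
$Y{\left(k \right)} = 4 + k$
$H{\left(Q \right)} = - \frac{i \sqrt{2}}{2}$ ($H{\left(Q \right)} = - \frac{\sqrt{-4 + 2}}{2} = - \frac{\sqrt{-2}}{2} = - \frac{i \sqrt{2}}{2}$)
$w = 0$ ($w = 0 \cdot 3 \left(4 + 6\right) = 0 \cdot 10 = 0$)
$\left(H{\left(4 \right)} + w\right) G = \left(- \frac{i \sqrt{2}}{2} + 0\right) \left(-42\right) = - \frac{i \sqrt{2}}{2} \left(-42\right) = 21 i \sqrt{2}$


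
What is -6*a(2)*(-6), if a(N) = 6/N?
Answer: 108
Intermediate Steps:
-6*a(2)*(-6) = -36/2*(-6) = -6*3*(-6) = -18*(-6) = 108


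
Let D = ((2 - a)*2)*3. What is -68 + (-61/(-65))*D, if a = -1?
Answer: -3322/65 ≈ -51.108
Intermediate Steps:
D = 18 (D = ((2 - 1*(-1))*2)*3 = ((2 + 1)*2)*3 = (3*2)*3 = 6*3 = 18)
-68 + (-61/(-65))*D = -68 - 61/(-65)*18 = -68 - 61*(-1/65)*18 = -68 + (61/65)*18 = -68 + 1098/65 = -3322/65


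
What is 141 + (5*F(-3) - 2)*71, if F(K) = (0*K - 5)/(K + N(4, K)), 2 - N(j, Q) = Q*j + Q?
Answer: -1789/14 ≈ -127.79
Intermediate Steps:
N(j, Q) = 2 - Q - Q*j (N(j, Q) = 2 - (Q*j + Q) = 2 - (Q + Q*j) = 2 + (-Q - Q*j) = 2 - Q - Q*j)
F(K) = -5/(2 - 4*K) (F(K) = (0*K - 5)/(K + (2 - K - 1*K*4)) = (0 - 5)/(K + (2 - K - 4*K)) = -5/(K + (2 - 5*K)) = -5/(2 - 4*K))
141 + (5*F(-3) - 2)*71 = 141 + (5*(5/(2*(-1 + 2*(-3)))) - 2)*71 = 141 + (5*(5/(2*(-1 - 6))) - 2)*71 = 141 + (5*((5/2)/(-7)) - 2)*71 = 141 + (5*((5/2)*(-1/7)) - 2)*71 = 141 + (5*(-5/14) - 2)*71 = 141 + (-25/14 - 2)*71 = 141 - 53/14*71 = 141 - 3763/14 = -1789/14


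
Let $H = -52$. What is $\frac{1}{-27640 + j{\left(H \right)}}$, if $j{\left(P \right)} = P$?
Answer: $- \frac{1}{27692} \approx -3.6112 \cdot 10^{-5}$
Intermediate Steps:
$\frac{1}{-27640 + j{\left(H \right)}} = \frac{1}{-27640 - 52} = \frac{1}{-27692} = - \frac{1}{27692}$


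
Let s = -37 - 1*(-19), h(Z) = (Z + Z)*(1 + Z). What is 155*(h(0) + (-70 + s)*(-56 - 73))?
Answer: 1759560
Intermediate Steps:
h(Z) = 2*Z*(1 + Z) (h(Z) = (2*Z)*(1 + Z) = 2*Z*(1 + Z))
s = -18 (s = -37 + 19 = -18)
155*(h(0) + (-70 + s)*(-56 - 73)) = 155*(2*0*(1 + 0) + (-70 - 18)*(-56 - 73)) = 155*(2*0*1 - 88*(-129)) = 155*(0 + 11352) = 155*11352 = 1759560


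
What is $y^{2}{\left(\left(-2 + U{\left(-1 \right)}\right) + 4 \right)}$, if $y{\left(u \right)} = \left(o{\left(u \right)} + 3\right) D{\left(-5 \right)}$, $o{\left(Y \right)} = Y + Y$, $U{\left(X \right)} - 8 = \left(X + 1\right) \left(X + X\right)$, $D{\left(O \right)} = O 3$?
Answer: $119025$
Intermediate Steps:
$D{\left(O \right)} = 3 O$
$U{\left(X \right)} = 8 + 2 X \left(1 + X\right)$ ($U{\left(X \right)} = 8 + \left(X + 1\right) \left(X + X\right) = 8 + \left(1 + X\right) 2 X = 8 + 2 X \left(1 + X\right)$)
$o{\left(Y \right)} = 2 Y$
$y{\left(u \right)} = -45 - 30 u$ ($y{\left(u \right)} = \left(2 u + 3\right) 3 \left(-5\right) = \left(3 + 2 u\right) \left(-15\right) = -45 - 30 u$)
$y^{2}{\left(\left(-2 + U{\left(-1 \right)}\right) + 4 \right)} = \left(-45 - 30 \left(\left(-2 + \left(8 + 2 \left(-1\right) + 2 \left(-1\right)^{2}\right)\right) + 4\right)\right)^{2} = \left(-45 - 30 \left(\left(-2 + \left(8 - 2 + 2 \cdot 1\right)\right) + 4\right)\right)^{2} = \left(-45 - 30 \left(\left(-2 + \left(8 - 2 + 2\right)\right) + 4\right)\right)^{2} = \left(-45 - 30 \left(\left(-2 + 8\right) + 4\right)\right)^{2} = \left(-45 - 30 \left(6 + 4\right)\right)^{2} = \left(-45 - 300\right)^{2} = \left(-345\right)^{2} = 119025$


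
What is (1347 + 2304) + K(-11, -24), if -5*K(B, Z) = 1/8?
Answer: 146039/40 ≈ 3651.0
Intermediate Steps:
K(B, Z) = -1/40 (K(B, Z) = -1/5/8 = -1/5*1/8 = -1/40)
(1347 + 2304) + K(-11, -24) = (1347 + 2304) - 1/40 = 3651 - 1/40 = 146039/40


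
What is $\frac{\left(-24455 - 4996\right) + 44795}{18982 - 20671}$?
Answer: $- \frac{15344}{1689} \approx -9.0847$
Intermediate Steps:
$\frac{\left(-24455 - 4996\right) + 44795}{18982 - 20671} = \frac{\left(-24455 - 4996\right) + 44795}{-1689} = \left(-29451 + 44795\right) \left(- \frac{1}{1689}\right) = 15344 \left(- \frac{1}{1689}\right) = - \frac{15344}{1689}$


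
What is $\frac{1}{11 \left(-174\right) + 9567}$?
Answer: $\frac{1}{7653} \approx 0.00013067$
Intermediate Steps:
$\frac{1}{11 \left(-174\right) + 9567} = \frac{1}{-1914 + 9567} = \frac{1}{7653}$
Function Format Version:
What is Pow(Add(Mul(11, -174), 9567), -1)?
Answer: Rational(1, 7653) ≈ 0.00013067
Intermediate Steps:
Pow(Add(Mul(11, -174), 9567), -1) = Pow(Add(-1914, 9567), -1) = Pow(7653, -1) = Rational(1, 7653)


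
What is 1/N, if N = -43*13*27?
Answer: -1/15093 ≈ -6.6256e-5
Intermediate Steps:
N = -15093 (N = -559*27 = -15093)
1/N = 1/(-15093) = -1/15093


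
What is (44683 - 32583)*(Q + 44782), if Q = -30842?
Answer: 168674000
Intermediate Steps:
(44683 - 32583)*(Q + 44782) = (44683 - 32583)*(-30842 + 44782) = 12100*13940 = 168674000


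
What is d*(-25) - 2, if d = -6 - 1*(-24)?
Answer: -452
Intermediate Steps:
d = 18 (d = -6 + 24 = 18)
d*(-25) - 2 = 18*(-25) - 2 = -450 - 2 = -452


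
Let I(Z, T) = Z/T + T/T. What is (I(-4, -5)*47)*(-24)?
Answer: -10152/5 ≈ -2030.4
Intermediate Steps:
I(Z, T) = 1 + Z/T (I(Z, T) = Z/T + 1 = 1 + Z/T)
(I(-4, -5)*47)*(-24) = (((-5 - 4)/(-5))*47)*(-24) = (-1/5*(-9)*47)*(-24) = ((9/5)*47)*(-24) = (423/5)*(-24) = -10152/5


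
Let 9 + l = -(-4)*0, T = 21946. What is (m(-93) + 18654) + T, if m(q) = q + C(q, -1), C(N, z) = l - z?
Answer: 40499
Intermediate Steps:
l = -9 (l = -9 - (-4)*0 = -9 - 4*0 = -9 + 0 = -9)
C(N, z) = -9 - z
m(q) = -8 + q (m(q) = q + (-9 - 1*(-1)) = q + (-9 + 1) = q - 8 = -8 + q)
(m(-93) + 18654) + T = ((-8 - 93) + 18654) + 21946 = (-101 + 18654) + 21946 = 18553 + 21946 = 40499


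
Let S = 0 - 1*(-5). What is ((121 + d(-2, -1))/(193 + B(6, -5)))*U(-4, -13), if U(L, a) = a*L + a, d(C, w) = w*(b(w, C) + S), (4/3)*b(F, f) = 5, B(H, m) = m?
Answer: 17511/752 ≈ 23.286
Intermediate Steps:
S = 5 (S = 0 + 5 = 5)
b(F, f) = 15/4 (b(F, f) = (¾)*5 = 15/4)
d(C, w) = 35*w/4 (d(C, w) = w*(15/4 + 5) = w*(35/4) = 35*w/4)
U(L, a) = a + L*a (U(L, a) = L*a + a = a + L*a)
((121 + d(-2, -1))/(193 + B(6, -5)))*U(-4, -13) = ((121 + (35/4)*(-1))/(193 - 5))*(-13*(1 - 4)) = ((121 - 35/4)/188)*(-13*(-3)) = ((449/4)*(1/188))*39 = (449/752)*39 = 17511/752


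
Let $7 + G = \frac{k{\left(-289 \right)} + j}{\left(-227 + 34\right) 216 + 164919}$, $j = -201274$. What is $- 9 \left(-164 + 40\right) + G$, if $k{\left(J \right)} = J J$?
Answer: $\frac{45515142}{41077} \approx 1108.0$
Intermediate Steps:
$k{\left(J \right)} = J^{2}$
$G = - \frac{326790}{41077}$ ($G = -7 + \frac{\left(-289\right)^{2} - 201274}{\left(-227 + 34\right) 216 + 164919} = -7 + \frac{83521 - 201274}{\left(-193\right) 216 + 164919} = -7 - \frac{117753}{-41688 + 164919} = -7 - \frac{117753}{123231} = -7 - \frac{39251}{41077} = - \frac{326790}{41077} \approx -7.9555$)
$- 9 \left(-164 + 40\right) + G = - 9 \left(-164 + 40\right) - \frac{326790}{41077} = \left(-9\right) \left(-124\right) - \frac{326790}{41077} = 1116 - \frac{326790}{41077} = \frac{45515142}{41077}$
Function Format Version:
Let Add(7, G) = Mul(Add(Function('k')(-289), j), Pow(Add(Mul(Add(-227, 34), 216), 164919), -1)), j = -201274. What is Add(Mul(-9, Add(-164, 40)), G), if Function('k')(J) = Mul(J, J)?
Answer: Rational(45515142, 41077) ≈ 1108.0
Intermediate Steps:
Function('k')(J) = Pow(J, 2)
G = Rational(-326790, 41077) (G = Add(-7, Mul(Add(Pow(-289, 2), -201274), Pow(Add(Mul(Add(-227, 34), 216), 164919), -1))) = Add(-7, Mul(Add(83521, -201274), Pow(Add(Mul(-193, 216), 164919), -1))) = Add(-7, Mul(-117753, Pow(Add(-41688, 164919), -1))) = Add(-7, Mul(-117753, Pow(123231, -1))) = Add(-7, Mul(-117753, Rational(1, 123231))) = Add(-7, Rational(-39251, 41077)) = Rational(-326790, 41077) ≈ -7.9555)
Add(Mul(-9, Add(-164, 40)), G) = Add(Mul(-9, Add(-164, 40)), Rational(-326790, 41077)) = Add(Mul(-9, -124), Rational(-326790, 41077)) = Add(1116, Rational(-326790, 41077)) = Rational(45515142, 41077)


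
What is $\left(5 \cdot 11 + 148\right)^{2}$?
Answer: $41209$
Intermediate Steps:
$\left(5 \cdot 11 + 148\right)^{2} = \left(55 + 148\right)^{2} = 203^{2} = 41209$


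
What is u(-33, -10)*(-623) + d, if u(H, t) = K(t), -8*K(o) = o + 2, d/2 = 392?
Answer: 161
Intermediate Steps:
d = 784 (d = 2*392 = 784)
K(o) = -¼ - o/8 (K(o) = -(o + 2)/8 = -(2 + o)/8 = -¼ - o/8)
u(H, t) = -¼ - t/8
u(-33, -10)*(-623) + d = (-¼ - ⅛*(-10))*(-623) + 784 = (-¼ + 5/4)*(-623) + 784 = 1*(-623) + 784 = -623 + 784 = 161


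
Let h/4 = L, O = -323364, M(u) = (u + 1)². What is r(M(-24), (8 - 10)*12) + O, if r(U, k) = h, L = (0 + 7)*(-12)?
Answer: -323700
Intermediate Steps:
M(u) = (1 + u)²
L = -84 (L = 7*(-12) = -84)
h = -336 (h = 4*(-84) = -336)
r(U, k) = -336
r(M(-24), (8 - 10)*12) + O = -336 - 323364 = -323700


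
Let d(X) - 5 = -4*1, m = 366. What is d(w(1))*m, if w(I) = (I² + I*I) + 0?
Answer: 366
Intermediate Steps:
w(I) = 2*I² (w(I) = (I² + I²) + 0 = 2*I² + 0 = 2*I²)
d(X) = 1 (d(X) = 5 - 4*1 = 5 - 4 = 1)
d(w(1))*m = 1*366 = 366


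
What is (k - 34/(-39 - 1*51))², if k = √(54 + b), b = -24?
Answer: 61039/2025 + 34*√30/45 ≈ 34.281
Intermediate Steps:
k = √30 (k = √(54 - 24) = √30 ≈ 5.4772)
(k - 34/(-39 - 1*51))² = (√30 - 34/(-39 - 1*51))² = (√30 - 34/(-39 - 51))² = (√30 - 34/(-90))² = (√30 - 34*(-1/90))² = (√30 + 17/45)² = (17/45 + √30)²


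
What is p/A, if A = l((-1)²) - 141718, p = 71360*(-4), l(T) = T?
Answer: 285440/141717 ≈ 2.0142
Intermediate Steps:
p = -285440
A = -141717 (A = (-1)² - 141718 = 1 - 141718 = -141717)
p/A = -285440/(-141717) = -285440*(-1/141717) = 285440/141717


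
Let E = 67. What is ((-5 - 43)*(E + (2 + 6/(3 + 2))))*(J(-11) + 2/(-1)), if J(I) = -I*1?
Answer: -151632/5 ≈ -30326.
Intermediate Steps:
J(I) = -I
((-5 - 43)*(E + (2 + 6/(3 + 2))))*(J(-11) + 2/(-1)) = ((-5 - 43)*(67 + (2 + 6/(3 + 2))))*(-1*(-11) + 2/(-1)) = (-48*(67 + (2 + 6/5)))*(11 + 2*(-1)) = (-48*(67 + (2 + (⅕)*6)))*(11 - 2) = -48*(67 + (2 + 6/5))*9 = -48*(67 + 16/5)*9 = -48*351/5*9 = -16848/5*9 = -151632/5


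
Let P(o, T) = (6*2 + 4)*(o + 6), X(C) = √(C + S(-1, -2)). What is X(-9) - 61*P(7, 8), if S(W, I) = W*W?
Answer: -12688 + 2*I*√2 ≈ -12688.0 + 2.8284*I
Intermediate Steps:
S(W, I) = W²
X(C) = √(1 + C) (X(C) = √(C + (-1)²) = √(C + 1) = √(1 + C))
P(o, T) = 96 + 16*o (P(o, T) = (12 + 4)*(6 + o) = 16*(6 + o) = 96 + 16*o)
X(-9) - 61*P(7, 8) = √(1 - 9) - 61*(96 + 16*7) = √(-8) - 61*(96 + 112) = 2*I*√2 - 61*208 = 2*I*√2 - 12688 = -12688 + 2*I*√2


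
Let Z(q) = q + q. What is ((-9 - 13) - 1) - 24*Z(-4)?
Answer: 169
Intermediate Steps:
Z(q) = 2*q
((-9 - 13) - 1) - 24*Z(-4) = ((-9 - 13) - 1) - 48*(-4) = (-22 - 1) - 24*(-8) = -23 + 192 = 169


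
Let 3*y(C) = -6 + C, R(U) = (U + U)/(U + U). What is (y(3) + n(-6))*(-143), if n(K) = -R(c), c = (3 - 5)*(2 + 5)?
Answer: 286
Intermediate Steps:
c = -14 (c = -2*7 = -14)
R(U) = 1 (R(U) = (2*U)/((2*U)) = (2*U)*(1/(2*U)) = 1)
y(C) = -2 + C/3 (y(C) = (-6 + C)/3 = -2 + C/3)
n(K) = -1 (n(K) = -1*1 = -1)
(y(3) + n(-6))*(-143) = ((-2 + (1/3)*3) - 1)*(-143) = ((-2 + 1) - 1)*(-143) = (-1 - 1)*(-143) = -2*(-143) = 286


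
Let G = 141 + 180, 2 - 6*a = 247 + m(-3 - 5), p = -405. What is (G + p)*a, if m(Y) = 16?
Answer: 3654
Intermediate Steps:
a = -87/2 (a = 1/3 - (247 + 16)/6 = 1/3 - 1/6*263 = 1/3 - 263/6 = -87/2 ≈ -43.500)
G = 321
(G + p)*a = (321 - 405)*(-87/2) = -84*(-87/2) = 3654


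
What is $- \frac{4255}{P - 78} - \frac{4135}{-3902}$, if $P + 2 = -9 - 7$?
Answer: $\frac{8499985}{187296} \approx 45.383$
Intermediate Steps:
$P = -18$ ($P = -2 - 16 = -18$)
$- \frac{4255}{P - 78} - \frac{4135}{-3902} = - \frac{4255}{-18 - 78} - \frac{4135}{-3902} = - \frac{4255}{-18 - 78} - - \frac{4135}{3902} = - \frac{4255}{-96} + \frac{4135}{3902} = \left(-4255\right) \left(- \frac{1}{96}\right) + \frac{4135}{3902} = \frac{4255}{96} + \frac{4135}{3902} = \frac{8499985}{187296}$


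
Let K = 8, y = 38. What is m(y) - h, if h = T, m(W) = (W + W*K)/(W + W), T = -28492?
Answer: 56993/2 ≈ 28497.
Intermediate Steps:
m(W) = 9/2 (m(W) = (W + W*8)/(W + W) = (W + 8*W)/((2*W)) = (9*W)*(1/(2*W)) = 9/2)
h = -28492
m(y) - h = 9/2 - 1*(-28492) = 9/2 + 28492 = 56993/2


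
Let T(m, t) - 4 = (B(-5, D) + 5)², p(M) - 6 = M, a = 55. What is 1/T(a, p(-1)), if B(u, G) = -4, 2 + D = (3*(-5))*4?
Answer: ⅕ ≈ 0.20000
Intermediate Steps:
D = -62 (D = -2 + (3*(-5))*4 = -2 - 15*4 = -2 - 60 = -62)
p(M) = 6 + M
T(m, t) = 5 (T(m, t) = 4 + (-4 + 5)² = 4 + 1² = 4 + 1 = 5)
1/T(a, p(-1)) = 1/5 = ⅕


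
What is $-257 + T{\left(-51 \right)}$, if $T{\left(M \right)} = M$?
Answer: $-308$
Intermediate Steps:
$-257 + T{\left(-51 \right)} = -257 - 51 = -308$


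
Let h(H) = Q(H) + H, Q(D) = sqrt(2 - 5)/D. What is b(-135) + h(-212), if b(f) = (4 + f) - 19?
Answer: -362 - I*sqrt(3)/212 ≈ -362.0 - 0.0081701*I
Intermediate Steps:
b(f) = -15 + f
Q(D) = I*sqrt(3)/D (Q(D) = sqrt(-3)/D = (I*sqrt(3))/D = I*sqrt(3)/D)
h(H) = H + I*sqrt(3)/H (h(H) = I*sqrt(3)/H + H = H + I*sqrt(3)/H)
b(-135) + h(-212) = (-15 - 135) + (-212 + I*sqrt(3)/(-212)) = -150 + (-212 + I*sqrt(3)*(-1/212)) = -150 + (-212 - I*sqrt(3)/212) = -362 - I*sqrt(3)/212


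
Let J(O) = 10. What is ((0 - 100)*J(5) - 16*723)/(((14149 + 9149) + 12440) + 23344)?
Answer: -6284/29541 ≈ -0.21272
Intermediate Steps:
((0 - 100)*J(5) - 16*723)/(((14149 + 9149) + 12440) + 23344) = ((0 - 100)*10 - 16*723)/(((14149 + 9149) + 12440) + 23344) = (-100*10 - 11568)/((23298 + 12440) + 23344) = (-1000 - 11568)/(35738 + 23344) = -12568/59082 = -12568*1/59082 = -6284/29541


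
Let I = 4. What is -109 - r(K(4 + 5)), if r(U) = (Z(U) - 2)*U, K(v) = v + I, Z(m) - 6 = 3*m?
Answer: -668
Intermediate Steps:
Z(m) = 6 + 3*m
K(v) = 4 + v (K(v) = v + 4 = 4 + v)
r(U) = U*(4 + 3*U) (r(U) = ((6 + 3*U) - 2)*U = (4 + 3*U)*U = U*(4 + 3*U))
-109 - r(K(4 + 5)) = -109 - (4 + (4 + 5))*(4 + 3*(4 + (4 + 5))) = -109 - (4 + 9)*(4 + 3*(4 + 9)) = -109 - 13*(4 + 3*13) = -109 - 13*(4 + 39) = -109 - 13*43 = -109 - 1*559 = -109 - 559 = -668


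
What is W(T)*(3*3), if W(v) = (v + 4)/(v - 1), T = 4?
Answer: 24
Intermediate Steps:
W(v) = (4 + v)/(-1 + v)
W(T)*(3*3) = ((4 + 4)/(-1 + 4))*(3*3) = (8/3)*9 = 24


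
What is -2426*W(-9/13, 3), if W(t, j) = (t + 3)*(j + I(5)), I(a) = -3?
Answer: 0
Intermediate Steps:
W(t, j) = (-3 + j)*(3 + t) (W(t, j) = (t + 3)*(j - 3) = (3 + t)*(-3 + j) = (-3 + j)*(3 + t))
-2426*W(-9/13, 3) = -2426*(-9 - (-27)/13 + 3*3 + 3*(-9/13)) = -2426*(-9 - (-27)/13 + 9 + 3*(-9*1/13)) = -2426*(-9 - 3*(-9/13) + 9 + 3*(-9/13)) = -2426*(-9 + 27/13 + 9 - 27/13) = -2426*0 = 0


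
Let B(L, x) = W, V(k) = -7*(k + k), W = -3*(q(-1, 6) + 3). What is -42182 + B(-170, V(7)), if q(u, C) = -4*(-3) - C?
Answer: -42209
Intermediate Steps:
q(u, C) = 12 - C
W = -27 (W = -3*((12 - 1*6) + 3) = -3*((12 - 6) + 3) = -3*(6 + 3) = -3*9 = -27)
V(k) = -14*k
B(L, x) = -27
-42182 + B(-170, V(7)) = -42182 - 27 = -42209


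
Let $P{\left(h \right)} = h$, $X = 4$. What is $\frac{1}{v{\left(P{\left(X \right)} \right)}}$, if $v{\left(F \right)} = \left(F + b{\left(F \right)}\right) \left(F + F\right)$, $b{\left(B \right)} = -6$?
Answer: $- \frac{1}{16} \approx -0.0625$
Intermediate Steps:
$v{\left(F \right)} = 2 F \left(-6 + F\right)$ ($v{\left(F \right)} = \left(F - 6\right) \left(F + F\right) = \left(-6 + F\right) 2 F = 2 F \left(-6 + F\right)$)
$\frac{1}{v{\left(P{\left(X \right)} \right)}} = \frac{1}{2 \cdot 4 \left(-6 + 4\right)} = \frac{1}{2 \cdot 4 \left(-2\right)} = \frac{1}{-16} = - \frac{1}{16}$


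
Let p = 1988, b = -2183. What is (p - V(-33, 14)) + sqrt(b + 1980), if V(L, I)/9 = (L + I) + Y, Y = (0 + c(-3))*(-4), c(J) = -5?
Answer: 1979 + I*sqrt(203) ≈ 1979.0 + 14.248*I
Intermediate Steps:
Y = 20 (Y = (0 - 5)*(-4) = -5*(-4) = 20)
V(L, I) = 180 + 9*I + 9*L (V(L, I) = 9*((L + I) + 20) = 9*((I + L) + 20) = 9*(20 + I + L) = 180 + 9*I + 9*L)
(p - V(-33, 14)) + sqrt(b + 1980) = (1988 - (180 + 9*14 + 9*(-33))) + sqrt(-2183 + 1980) = (1988 - (180 + 126 - 297)) + sqrt(-203) = (1988 - 1*9) + I*sqrt(203) = (1988 - 9) + I*sqrt(203) = 1979 + I*sqrt(203)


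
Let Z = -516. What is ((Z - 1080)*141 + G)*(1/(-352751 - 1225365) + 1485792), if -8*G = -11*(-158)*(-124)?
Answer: -464488362274861487/1578116 ≈ -2.9433e+11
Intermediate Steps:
G = 26939 (G = -(-11*(-158))*(-124)/8 = -869*(-124)/4 = -1/8*(-215512) = 26939)
((Z - 1080)*141 + G)*(1/(-352751 - 1225365) + 1485792) = ((-516 - 1080)*141 + 26939)*(1/(-352751 - 1225365) + 1485792) = (-1596*141 + 26939)*(1/(-1578116) + 1485792) = (-225036 + 26939)*(-1/1578116 + 1485792) = -198097*2344752127871/1578116 = -464488362274861487/1578116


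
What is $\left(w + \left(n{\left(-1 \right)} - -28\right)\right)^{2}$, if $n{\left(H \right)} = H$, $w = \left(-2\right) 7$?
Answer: $169$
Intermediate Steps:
$w = -14$
$\left(w + \left(n{\left(-1 \right)} - -28\right)\right)^{2} = \left(-14 - -27\right)^{2} = \left(-14 + \left(-1 + 28\right)\right)^{2} = \left(-14 + 27\right)^{2} = 13^{2} = 169$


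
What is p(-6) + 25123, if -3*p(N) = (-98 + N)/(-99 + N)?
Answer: 7913641/315 ≈ 25123.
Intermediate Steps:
p(N) = -(-98 + N)/(3*(-99 + N))
p(-6) + 25123 = (98 - 1*(-6))/(3*(-99 - 6)) + 25123 = (⅓)*(98 + 6)/(-105) + 25123 = (⅓)*(-1/105)*104 + 25123 = -104/315 + 25123 = 7913641/315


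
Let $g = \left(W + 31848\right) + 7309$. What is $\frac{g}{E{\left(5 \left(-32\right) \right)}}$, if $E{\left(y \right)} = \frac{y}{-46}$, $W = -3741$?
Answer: $\frac{101821}{10} \approx 10182.0$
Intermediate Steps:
$E{\left(y \right)} = - \frac{y}{46}$ ($E{\left(y \right)} = y \left(- \frac{1}{46}\right) = - \frac{y}{46}$)
$g = 35416$ ($g = \left(-3741 + 31848\right) + 7309 = 28107 + 7309 = 35416$)
$\frac{g}{E{\left(5 \left(-32\right) \right)}} = \frac{35416}{\left(- \frac{1}{46}\right) 5 \left(-32\right)} = \frac{35416}{\left(- \frac{1}{46}\right) \left(-160\right)} = \frac{35416}{\frac{80}{23}} = 35416 \cdot \frac{23}{80} = \frac{101821}{10}$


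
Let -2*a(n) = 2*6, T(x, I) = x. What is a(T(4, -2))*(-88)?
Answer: 528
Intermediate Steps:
a(n) = -6
a(T(4, -2))*(-88) = -6*(-88) = 528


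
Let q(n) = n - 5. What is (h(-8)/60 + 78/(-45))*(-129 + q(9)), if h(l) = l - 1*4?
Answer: 725/3 ≈ 241.67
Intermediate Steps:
q(n) = -5 + n
h(l) = -4 + l (h(l) = l - 4 = -4 + l)
(h(-8)/60 + 78/(-45))*(-129 + q(9)) = ((-4 - 8)/60 + 78/(-45))*(-129 + (-5 + 9)) = (-12*1/60 + 78*(-1/45))*(-129 + 4) = (-1/5 - 26/15)*(-125) = -29/15*(-125) = 725/3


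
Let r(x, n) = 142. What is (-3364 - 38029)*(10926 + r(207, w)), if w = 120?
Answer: -458137724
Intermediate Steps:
(-3364 - 38029)*(10926 + r(207, w)) = (-3364 - 38029)*(10926 + 142) = -41393*11068 = -458137724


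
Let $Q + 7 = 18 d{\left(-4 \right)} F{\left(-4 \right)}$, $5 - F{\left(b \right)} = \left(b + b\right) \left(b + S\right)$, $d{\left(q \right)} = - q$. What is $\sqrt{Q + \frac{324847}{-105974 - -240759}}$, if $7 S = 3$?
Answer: $\frac{4 i \sqrt{39432872895}}{19255} \approx 41.252 i$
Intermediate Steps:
$S = \frac{3}{7}$ ($S = \frac{1}{7} \cdot 3 = \frac{3}{7} \approx 0.42857$)
$F{\left(b \right)} = 5 - 2 b \left(\frac{3}{7} + b\right)$ ($F{\left(b \right)} = 5 - \left(b + b\right) \left(b + \frac{3}{7}\right) = 5 - 2 b \left(\frac{3}{7} + b\right)$)
$Q = - \frac{11929}{7}$ ($Q = -7 + 18 \left(\left(-1\right) \left(-4\right)\right) \left(5 - 2 \left(-4\right)^{2} - - \frac{24}{7}\right) = -7 + 18 \cdot 4 \left(5 - 32 + \frac{24}{7}\right) = -7 + 72 \left(5 - 32 + \frac{24}{7}\right) = -7 + 72 \left(- \frac{165}{7}\right) = -7 - \frac{11880}{7} = - \frac{11929}{7} \approx -1704.1$)
$\sqrt{Q + \frac{324847}{-105974 - -240759}} = \sqrt{- \frac{11929}{7} + \frac{324847}{-105974 - -240759}} = \sqrt{- \frac{11929}{7} + \frac{324847}{-105974 + 240759}} = \sqrt{- \frac{11929}{7} + \frac{324847}{134785}} = \sqrt{- \frac{32766864}{19255}} = \frac{4 i \sqrt{39432872895}}{19255}$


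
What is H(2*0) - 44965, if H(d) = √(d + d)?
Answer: -44965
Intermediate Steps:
H(d) = √2*√d (H(d) = √(2*d) = √2*√d)
H(2*0) - 44965 = √2*√(2*0) - 44965 = √2*√0 - 44965 = √2*0 - 44965 = 0 - 44965 = -44965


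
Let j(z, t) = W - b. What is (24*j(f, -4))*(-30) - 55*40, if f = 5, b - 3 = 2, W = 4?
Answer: -1480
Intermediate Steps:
b = 5 (b = 3 + 2 = 5)
j(z, t) = -1 (j(z, t) = 4 - 1*5 = 4 - 5 = -1)
(24*j(f, -4))*(-30) - 55*40 = (24*(-1))*(-30) - 55*40 = -24*(-30) - 1*2200 = 720 - 2200 = -1480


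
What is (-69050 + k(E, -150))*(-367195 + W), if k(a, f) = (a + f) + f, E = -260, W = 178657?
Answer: 13124130180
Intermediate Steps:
k(a, f) = a + 2*f
(-69050 + k(E, -150))*(-367195 + W) = (-69050 + (-260 + 2*(-150)))*(-367195 + 178657) = (-69050 + (-260 - 300))*(-188538) = (-69050 - 560)*(-188538) = -69610*(-188538) = 13124130180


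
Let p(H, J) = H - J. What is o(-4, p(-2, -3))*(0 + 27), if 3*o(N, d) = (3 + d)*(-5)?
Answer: -180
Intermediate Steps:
o(N, d) = -5 - 5*d/3 (o(N, d) = ((3 + d)*(-5))/3 = (-15 - 5*d)/3 = -5 - 5*d/3)
o(-4, p(-2, -3))*(0 + 27) = (-5 - 5*(-2 - 1*(-3))/3)*(0 + 27) = (-5 - 5*(-2 + 3)/3)*27 = (-5 - 5/3*1)*27 = (-5 - 5/3)*27 = -20/3*27 = -180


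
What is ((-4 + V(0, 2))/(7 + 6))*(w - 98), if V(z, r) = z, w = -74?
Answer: 688/13 ≈ 52.923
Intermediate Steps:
((-4 + V(0, 2))/(7 + 6))*(w - 98) = ((-4 + 0)/(7 + 6))*(-74 - 98) = (-4/13)*(-172) = ((1/13)*(-4))*(-172) = -4/13*(-172) = 688/13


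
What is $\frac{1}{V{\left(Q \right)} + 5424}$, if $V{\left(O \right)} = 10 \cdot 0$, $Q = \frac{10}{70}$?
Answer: $\frac{1}{5424} \approx 0.00018437$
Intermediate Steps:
$Q = \frac{1}{7}$ ($Q = 10 \cdot \frac{1}{70} = \frac{1}{7} \approx 0.14286$)
$V{\left(O \right)} = 0$
$\frac{1}{V{\left(Q \right)} + 5424} = \frac{1}{0 + 5424} = \frac{1}{5424}$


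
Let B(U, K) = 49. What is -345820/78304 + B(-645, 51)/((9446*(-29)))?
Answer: -11841961597/2681265992 ≈ -4.4166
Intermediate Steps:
-345820/78304 + B(-645, 51)/((9446*(-29))) = -345820/78304 + 49/((9446*(-29))) = -345820*1/78304 + 49/(-273934) = -86455/19576 + 49*(-1/273934) = -86455/19576 - 49/273934 = -11841961597/2681265992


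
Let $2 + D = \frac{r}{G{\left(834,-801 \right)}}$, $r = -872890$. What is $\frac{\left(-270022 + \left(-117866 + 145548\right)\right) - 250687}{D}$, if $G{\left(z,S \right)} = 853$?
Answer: $\frac{420552031}{874596} \approx 480.85$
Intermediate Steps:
$D = - \frac{874596}{853}$ ($D = -2 - \frac{872890}{853} = - \frac{874596}{853} \approx -1025.3$)
$\frac{\left(-270022 + \left(-117866 + 145548\right)\right) - 250687}{D} = \frac{\left(-270022 + \left(-117866 + 145548\right)\right) - 250687}{- \frac{874596}{853}} = \left(\left(-270022 + 27682\right) - 250687\right) \left(- \frac{853}{874596}\right) = \left(-242340 - 250687\right) \left(- \frac{853}{874596}\right) = \left(-493027\right) \left(- \frac{853}{874596}\right) = \frac{420552031}{874596}$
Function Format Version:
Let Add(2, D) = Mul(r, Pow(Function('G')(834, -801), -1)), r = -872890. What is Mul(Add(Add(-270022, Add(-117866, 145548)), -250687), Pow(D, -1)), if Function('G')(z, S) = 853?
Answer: Rational(420552031, 874596) ≈ 480.85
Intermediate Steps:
D = Rational(-874596, 853) (D = Add(-2, Mul(-872890, Pow(853, -1))) = Add(-2, Mul(-872890, Rational(1, 853))) = Add(-2, Rational(-872890, 853)) = Rational(-874596, 853) ≈ -1025.3)
Mul(Add(Add(-270022, Add(-117866, 145548)), -250687), Pow(D, -1)) = Mul(Add(Add(-270022, Add(-117866, 145548)), -250687), Pow(Rational(-874596, 853), -1)) = Mul(Add(Add(-270022, 27682), -250687), Rational(-853, 874596)) = Mul(Add(-242340, -250687), Rational(-853, 874596)) = Mul(-493027, Rational(-853, 874596)) = Rational(420552031, 874596)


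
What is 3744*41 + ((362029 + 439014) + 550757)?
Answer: 1505304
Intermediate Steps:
3744*41 + ((362029 + 439014) + 550757) = 153504 + (801043 + 550757) = 153504 + 1351800 = 1505304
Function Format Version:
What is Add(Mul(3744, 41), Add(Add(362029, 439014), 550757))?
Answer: 1505304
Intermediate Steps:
Add(Mul(3744, 41), Add(Add(362029, 439014), 550757)) = Add(153504, Add(801043, 550757)) = Add(153504, 1351800) = 1505304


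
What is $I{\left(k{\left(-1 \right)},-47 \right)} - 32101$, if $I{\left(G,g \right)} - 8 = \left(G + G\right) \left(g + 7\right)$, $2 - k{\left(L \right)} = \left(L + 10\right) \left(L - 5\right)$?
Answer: $-36573$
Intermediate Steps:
$k{\left(L \right)} = 2 - \left(-5 + L\right) \left(10 + L\right)$ ($k{\left(L \right)} = 2 - \left(L + 10\right) \left(L - 5\right) = 2 - \left(10 + L\right) \left(-5 + L\right) = 2 - \left(-5 + L\right) \left(10 + L\right)$)
$I{\left(G,g \right)} = 8 + 2 G \left(7 + g\right)$ ($I{\left(G,g \right)} = 8 + \left(G + G\right) \left(g + 7\right) = 8 + 2 G \left(7 + g\right)$)
$I{\left(k{\left(-1 \right)},-47 \right)} - 32101 = \left(8 + 14 \left(52 - \left(-1\right)^{2} - -5\right) + 2 \left(52 - \left(-1\right)^{2} - -5\right) \left(-47\right)\right) - 32101 = \left(8 + 14 \left(52 - 1 + 5\right) + 2 \left(52 - 1 + 5\right) \left(-47\right)\right) - 32101 = \left(8 + 14 \cdot 56 + 2 \cdot 56 \left(-47\right)\right) - 32101 = \left(8 + 784 - 5264\right) - 32101 = -4472 - 32101 = -36573$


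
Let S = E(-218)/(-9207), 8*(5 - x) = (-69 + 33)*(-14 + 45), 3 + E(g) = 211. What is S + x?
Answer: 2660407/18414 ≈ 144.48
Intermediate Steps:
E(g) = 208 (E(g) = -3 + 211 = 208)
x = 289/2 (x = 5 - (-69 + 33)*(-14 + 45)/8 = 5 - (-9)*31/2 = 5 - ⅛*(-1116) = 5 + 279/2 = 289/2 ≈ 144.50)
S = -208/9207 (S = 208/(-9207) = 208*(-1/9207) = -208/9207 ≈ -0.022592)
S + x = -208/9207 + 289/2 = 2660407/18414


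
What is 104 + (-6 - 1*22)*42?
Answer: -1072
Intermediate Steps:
104 + (-6 - 1*22)*42 = 104 + (-6 - 22)*42 = 104 - 28*42 = 104 - 1176 = -1072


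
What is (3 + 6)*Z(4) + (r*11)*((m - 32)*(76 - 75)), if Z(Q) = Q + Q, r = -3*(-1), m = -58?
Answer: -2898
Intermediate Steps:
r = 3
Z(Q) = 2*Q
(3 + 6)*Z(4) + (r*11)*((m - 32)*(76 - 75)) = (3 + 6)*(2*4) + (3*11)*((-58 - 32)*(76 - 75)) = 9*8 + 33*(-90*1) = 72 + 33*(-90) = 72 - 2970 = -2898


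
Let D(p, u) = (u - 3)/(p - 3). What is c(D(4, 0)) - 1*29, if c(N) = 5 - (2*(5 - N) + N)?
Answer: -37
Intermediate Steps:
D(p, u) = (-3 + u)/(-3 + p)
c(N) = -5 + N (c(N) = 5 - ((10 - 2*N) + N) = 5 - (10 - N) = 5 + (-10 + N) = -5 + N)
c(D(4, 0)) - 1*29 = (-5 + (-3 + 0)/(-3 + 4)) - 1*29 = (-5 - 3/1) - 29 = (-5 + 1*(-3)) - 29 = (-5 - 3) - 29 = -8 - 29 = -37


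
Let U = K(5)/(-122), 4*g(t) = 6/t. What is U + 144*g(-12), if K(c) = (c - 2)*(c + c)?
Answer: -1113/61 ≈ -18.246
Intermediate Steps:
K(c) = 2*c*(-2 + c) (K(c) = (-2 + c)*(2*c) = 2*c*(-2 + c))
g(t) = 3/(2*t) (g(t) = (6/t)/4 = 3/(2*t))
U = -15/61 (U = (2*5*(-2 + 5))/(-122) = (2*5*3)*(-1/122) = 30*(-1/122) = -15/61 ≈ -0.24590)
U + 144*g(-12) = -15/61 + 144*((3/2)/(-12)) = -15/61 + 144*((3/2)*(-1/12)) = -15/61 + 144*(-⅛) = -15/61 - 18 = -1113/61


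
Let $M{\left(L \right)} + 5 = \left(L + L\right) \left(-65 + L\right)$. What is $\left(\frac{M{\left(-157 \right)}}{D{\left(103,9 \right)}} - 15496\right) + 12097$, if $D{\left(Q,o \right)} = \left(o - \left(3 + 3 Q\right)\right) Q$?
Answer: $- \frac{106149094}{31209} \approx -3401.2$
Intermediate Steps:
$M{\left(L \right)} = -5 + 2 L \left(-65 + L\right)$ ($M{\left(L \right)} = -5 + \left(L + L\right) \left(-65 + L\right) = -5 + 2 L \left(-65 + L\right)$)
$D{\left(Q,o \right)} = Q \left(-3 + o - 3 Q\right)$ ($D{\left(Q,o \right)} = \left(o - \left(3 + 3 Q\right)\right) Q = \left(-3 + o - 3 Q\right) Q = Q \left(-3 + o - 3 Q\right)$)
$\left(\frac{M{\left(-157 \right)}}{D{\left(103,9 \right)}} - 15496\right) + 12097 = \left(\frac{-5 - -20410 + 2 \left(-157\right)^{2}}{103 \left(-3 + 9 - 309\right)} - 15496\right) + 12097 = \left(\frac{-5 + 20410 + 2 \cdot 24649}{103 \left(-3 + 9 - 309\right)} - 15496\right) + 12097 = \left(\frac{-5 + 20410 + 49298}{103 \left(-303\right)} - 15496\right) + 12097 = \left(\frac{69703}{-31209} - 15496\right) + 12097 = \left(69703 \left(- \frac{1}{31209}\right) - 15496\right) + 12097 = \left(- \frac{69703}{31209} - 15496\right) + 12097 = - \frac{483684367}{31209} + 12097 = - \frac{106149094}{31209}$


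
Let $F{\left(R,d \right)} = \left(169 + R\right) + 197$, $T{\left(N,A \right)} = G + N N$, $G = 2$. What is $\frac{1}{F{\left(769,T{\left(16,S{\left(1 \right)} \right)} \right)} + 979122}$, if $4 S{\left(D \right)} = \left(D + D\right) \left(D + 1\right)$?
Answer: $\frac{1}{980257} \approx 1.0201 \cdot 10^{-6}$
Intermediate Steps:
$S{\left(D \right)} = \frac{D \left(1 + D\right)}{2}$ ($S{\left(D \right)} = \frac{\left(D + D\right) \left(D + 1\right)}{4} = \frac{2 D \left(1 + D\right)}{4} = \frac{D \left(1 + D\right)}{2}$)
$T{\left(N,A \right)} = 2 + N^{2}$ ($T{\left(N,A \right)} = 2 + N N = 2 + N^{2}$)
$F{\left(R,d \right)} = 366 + R$
$\frac{1}{F{\left(769,T{\left(16,S{\left(1 \right)} \right)} \right)} + 979122} = \frac{1}{\left(366 + 769\right) + 979122} = \frac{1}{1135 + 979122} = \frac{1}{980257}$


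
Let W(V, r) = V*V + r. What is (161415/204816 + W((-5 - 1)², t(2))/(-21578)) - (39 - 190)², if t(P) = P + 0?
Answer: -987904415023/43328624 ≈ -22800.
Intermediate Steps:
t(P) = P
W(V, r) = r + V² (W(V, r) = V² + r = r + V²)
(161415/204816 + W((-5 - 1)², t(2))/(-21578)) - (39 - 190)² = (161415/204816 + (2 + ((-5 - 1)²)²)/(-21578)) - (39 - 190)² = (161415*(1/204816) + (2 + ((-6)²)²)*(-1/21578)) - 1*(-151)² = (3165/4016 + (2 + 36²)*(-1/21578)) - 1*22801 = (3165/4016 + (2 + 1296)*(-1/21578)) - 22801 = (3165/4016 + 1298*(-1/21578)) - 22801 = (3165/4016 - 649/10789) - 22801 = 31540801/43328624 - 22801 = -987904415023/43328624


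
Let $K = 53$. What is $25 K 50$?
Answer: $66250$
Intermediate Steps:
$25 K 50 = 25 \cdot 53 \cdot 50 = 1325 \cdot 50 = 66250$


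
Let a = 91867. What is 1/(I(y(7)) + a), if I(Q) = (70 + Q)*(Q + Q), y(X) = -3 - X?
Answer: 1/90667 ≈ 1.1029e-5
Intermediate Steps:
I(Q) = 2*Q*(70 + Q) (I(Q) = (70 + Q)*(2*Q) = 2*Q*(70 + Q))
1/(I(y(7)) + a) = 1/(2*(-3 - 1*7)*(70 + (-3 - 1*7)) + 91867) = 1/(2*(-3 - 7)*(70 + (-3 - 7)) + 91867) = 1/(2*(-10)*(70 - 10) + 91867) = 1/(2*(-10)*60 + 91867) = 1/(-1200 + 91867) = 1/90667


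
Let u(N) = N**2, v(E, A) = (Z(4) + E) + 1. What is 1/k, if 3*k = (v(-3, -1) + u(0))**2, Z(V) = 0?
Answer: 3/4 ≈ 0.75000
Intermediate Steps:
v(E, A) = 1 + E (v(E, A) = (0 + E) + 1 = E + 1 = 1 + E)
k = 4/3 (k = ((1 - 3) + 0**2)**2/3 = (-2 + 0)**2/3 = (1/3)*(-2)**2 = (1/3)*4 = 4/3 ≈ 1.3333)
1/k = 1/(4/3) = 3/4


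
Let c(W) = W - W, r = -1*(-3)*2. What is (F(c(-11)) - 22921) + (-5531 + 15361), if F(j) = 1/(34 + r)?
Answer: -523639/40 ≈ -13091.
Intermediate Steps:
r = 6 (r = 3*2 = 6)
c(W) = 0
F(j) = 1/40 (F(j) = 1/(34 + 6) = 1/40)
(F(c(-11)) - 22921) + (-5531 + 15361) = (1/40 - 22921) + (-5531 + 15361) = -916839/40 + 9830 = -523639/40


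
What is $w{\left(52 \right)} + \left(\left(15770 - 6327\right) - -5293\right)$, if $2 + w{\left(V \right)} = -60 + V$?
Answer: $14726$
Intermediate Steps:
$w{\left(V \right)} = -62 + V$ ($w{\left(V \right)} = -2 + \left(-60 + V\right) = -62 + V$)
$w{\left(52 \right)} + \left(\left(15770 - 6327\right) - -5293\right) = \left(-62 + 52\right) + \left(\left(15770 - 6327\right) - -5293\right) = -10 + \left(9443 + 5293\right) = -10 + 14736 = 14726$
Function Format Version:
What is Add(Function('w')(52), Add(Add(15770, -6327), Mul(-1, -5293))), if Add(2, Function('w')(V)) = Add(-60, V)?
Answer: 14726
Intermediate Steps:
Function('w')(V) = Add(-62, V) (Function('w')(V) = Add(-2, Add(-60, V)) = Add(-62, V))
Add(Function('w')(52), Add(Add(15770, -6327), Mul(-1, -5293))) = Add(Add(-62, 52), Add(Add(15770, -6327), Mul(-1, -5293))) = Add(-10, Add(9443, 5293)) = Add(-10, 14736) = 14726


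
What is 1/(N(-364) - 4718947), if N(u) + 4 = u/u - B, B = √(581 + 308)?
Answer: -4718950/22268489101611 + √889/22268489101611 ≈ -2.1191e-7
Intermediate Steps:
B = √889 ≈ 29.816
N(u) = -3 - √889 (N(u) = -4 + (u/u - √889) = -4 + (1 - √889) = -3 - √889)
1/(N(-364) - 4718947) = 1/((-3 - √889) - 4718947) = 1/(-4718950 - √889)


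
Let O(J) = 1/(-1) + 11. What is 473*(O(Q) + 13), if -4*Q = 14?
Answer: 10879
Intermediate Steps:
Q = -7/2 (Q = -¼*14 = -7/2 ≈ -3.5000)
O(J) = 10 (O(J) = -1 + 11 = 10)
473*(O(Q) + 13) = 473*(10 + 13) = 473*23 = 10879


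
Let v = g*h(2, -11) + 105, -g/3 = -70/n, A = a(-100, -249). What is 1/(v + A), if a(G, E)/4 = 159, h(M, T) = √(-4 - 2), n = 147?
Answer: 12103/8968523 - 70*I*√6/26905569 ≈ 0.0013495 - 6.3728e-6*I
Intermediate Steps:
h(M, T) = I*√6 (h(M, T) = √(-6) = I*√6)
a(G, E) = 636 (a(G, E) = 4*159 = 636)
A = 636
g = 10/7 (g = -(-210)/147 = -3*(-10/21) = 10/7 ≈ 1.4286)
v = 105 + 10*I*√6/7 (v = 10*(I*√6)/7 + 105 = 10*I*√6/7 + 105 = 105 + 10*I*√6/7 ≈ 105.0 + 3.4993*I)
1/(v + A) = 1/((105 + 10*I*√6/7) + 636) = 1/(741 + 10*I*√6/7)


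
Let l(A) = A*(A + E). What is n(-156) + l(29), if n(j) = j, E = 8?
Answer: 917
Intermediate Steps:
l(A) = A*(8 + A) (l(A) = A*(A + 8) = A*(8 + A))
n(-156) + l(29) = -156 + 29*(8 + 29) = -156 + 29*37 = -156 + 1073 = 917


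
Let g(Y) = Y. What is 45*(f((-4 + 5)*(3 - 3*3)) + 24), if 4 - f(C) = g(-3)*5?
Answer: 1935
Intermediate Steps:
f(C) = 19 (f(C) = 4 - (-3)*5 = 4 - 1*(-15) = 4 + 15 = 19)
45*(f((-4 + 5)*(3 - 3*3)) + 24) = 45*(19 + 24) = 45*43 = 1935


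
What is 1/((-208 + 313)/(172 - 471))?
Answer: -299/105 ≈ -2.8476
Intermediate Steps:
1/((-208 + 313)/(172 - 471)) = 1/(105/(-299)) = 1/(105*(-1/299)) = 1/(-105/299) = -299/105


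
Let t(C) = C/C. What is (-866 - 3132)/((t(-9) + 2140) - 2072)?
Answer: -3998/69 ≈ -57.942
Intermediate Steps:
t(C) = 1
(-866 - 3132)/((t(-9) + 2140) - 2072) = (-866 - 3132)/((1 + 2140) - 2072) = -3998/(2141 - 2072) = -3998/69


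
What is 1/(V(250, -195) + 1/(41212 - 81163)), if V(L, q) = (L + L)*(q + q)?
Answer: -39951/7790445001 ≈ -5.1282e-6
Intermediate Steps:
V(L, q) = 4*L*q (V(L, q) = (2*L)*(2*q) = 4*L*q)
1/(V(250, -195) + 1/(41212 - 81163)) = 1/(4*250*(-195) + 1/(41212 - 81163)) = 1/(-195000 + 1/(-39951)) = 1/(-195000 - 1/39951) = 1/(-7790445001/39951) = -39951/7790445001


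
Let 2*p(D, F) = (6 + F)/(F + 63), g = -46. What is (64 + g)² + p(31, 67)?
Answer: 84313/260 ≈ 324.28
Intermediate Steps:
p(D, F) = (6 + F)/(2*(63 + F)) (p(D, F) = ((6 + F)/(F + 63))/2 = ((6 + F)/(63 + F))/2 = (6 + F)/(2*(63 + F)))
(64 + g)² + p(31, 67) = (64 - 46)² + (6 + 67)/(2*(63 + 67)) = 18² + (½)*73/130 = 324 + (½)*(1/130)*73 = 324 + 73/260 = 84313/260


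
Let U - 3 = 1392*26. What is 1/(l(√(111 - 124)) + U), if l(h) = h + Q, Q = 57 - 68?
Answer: 36184/1309281869 - I*√13/1309281869 ≈ 2.7637e-5 - 2.7538e-9*I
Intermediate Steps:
Q = -11
l(h) = -11 + h (l(h) = h - 11 = -11 + h)
U = 36195 (U = 3 + 1392*26 = 3 + 36192 = 36195)
1/(l(√(111 - 124)) + U) = 1/((-11 + √(111 - 124)) + 36195) = 1/((-11 + √(-13)) + 36195) = 1/((-11 + I*√13) + 36195) = 1/(36184 + I*√13)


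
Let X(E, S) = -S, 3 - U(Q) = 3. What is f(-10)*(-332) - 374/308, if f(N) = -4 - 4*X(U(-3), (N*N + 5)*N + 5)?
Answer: 19447215/14 ≈ 1.3891e+6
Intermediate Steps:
U(Q) = 0 (U(Q) = 3 - 1*3 = 3 - 3 = 0)
f(N) = 16 + 4*N*(5 + N**2) (f(N) = -4 - (-4)*((N*N + 5)*N + 5) = -4 - (-4)*((N**2 + 5)*N + 5) = -4 - (-4)*((5 + N**2)*N + 5) = -4 - (-4)*(N*(5 + N**2) + 5) = -4 - (-4)*(5 + N*(5 + N**2)) = -4 - 4*(-5 - N*(5 + N**2)) = -4 + (20 + 4*N*(5 + N**2)) = 16 + 4*N*(5 + N**2))
f(-10)*(-332) - 374/308 = (16 + 4*(-10)**3 + 20*(-10))*(-332) - 374/308 = (16 + 4*(-1000) - 200)*(-332) - 374*1/308 = (16 - 4000 - 200)*(-332) - 17/14 = -4184*(-332) - 17/14 = 1389088 - 17/14 = 19447215/14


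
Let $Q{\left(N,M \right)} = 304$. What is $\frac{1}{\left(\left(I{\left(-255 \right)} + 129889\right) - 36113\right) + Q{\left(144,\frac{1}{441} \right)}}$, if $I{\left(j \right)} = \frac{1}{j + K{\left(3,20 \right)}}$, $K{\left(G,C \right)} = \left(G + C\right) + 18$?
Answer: $\frac{214}{20133119} \approx 1.0629 \cdot 10^{-5}$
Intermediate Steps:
$K{\left(G,C \right)} = 18 + C + G$ ($K{\left(G,C \right)} = \left(C + G\right) + 18 = 18 + C + G$)
$I{\left(j \right)} = \frac{1}{41 + j}$ ($I{\left(j \right)} = \frac{1}{j + \left(18 + 20 + 3\right)} = \frac{1}{j + 41} = \frac{1}{41 + j}$)
$\frac{1}{\left(\left(I{\left(-255 \right)} + 129889\right) - 36113\right) + Q{\left(144,\frac{1}{441} \right)}} = \frac{1}{\left(\left(\frac{1}{41 - 255} + 129889\right) - 36113\right) + 304} = \frac{1}{\left(\left(\frac{1}{-214} + 129889\right) - 36113\right) + 304} = \frac{1}{\left(\left(- \frac{1}{214} + 129889\right) - 36113\right) + 304} = \frac{1}{\left(\frac{27796245}{214} - 36113\right) + 304} = \frac{1}{\frac{20068063}{214} + 304} = \frac{1}{\frac{20133119}{214}} = \frac{214}{20133119}$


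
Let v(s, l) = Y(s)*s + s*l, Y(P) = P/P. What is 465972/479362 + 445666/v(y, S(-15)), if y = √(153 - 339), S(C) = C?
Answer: 174/179 + 222833*I*√186/1302 ≈ 0.97207 + 2334.1*I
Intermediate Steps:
Y(P) = 1
y = I*√186 (y = √(-186) = I*√186 ≈ 13.638*I)
v(s, l) = s + l*s (v(s, l) = 1*s + s*l = s + l*s)
465972/479362 + 445666/v(y, S(-15)) = 465972/479362 + 445666/(((I*√186)*(1 - 15))) = 465972*(1/479362) + 445666/(((I*√186)*(-14))) = 174/179 + 445666/((-14*I*√186)) = 174/179 + 445666*(I*√186/2604) = 174/179 + 222833*I*√186/1302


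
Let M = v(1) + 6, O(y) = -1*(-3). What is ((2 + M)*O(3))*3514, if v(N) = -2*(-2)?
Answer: 126504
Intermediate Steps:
O(y) = 3
v(N) = 4
M = 10 (M = 4 + 6 = 10)
((2 + M)*O(3))*3514 = ((2 + 10)*3)*3514 = (12*3)*3514 = 36*3514 = 126504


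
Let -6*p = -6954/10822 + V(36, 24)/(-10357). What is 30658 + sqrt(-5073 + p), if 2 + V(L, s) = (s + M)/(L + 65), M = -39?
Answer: 30658 + 2*I*sqrt(365682336159322741105218)/16980643281 ≈ 30658.0 + 71.224*I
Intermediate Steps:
V(L, s) = -2 + (-39 + s)/(65 + L) (V(L, s) = -2 + (s - 39)/(L + 65) = -2 + (-39 + s)/(65 + L))
p = 1817983001/16980643281 (p = -(-6954/10822 + ((-169 + 24 - 2*36)/(65 + 36))/(-10357))/6 = -(-6954*1/10822 + ((-169 + 24 - 72)/101)*(-1/10357))/6 = -(-3477/5411 + ((1/101)*(-217))*(-1/10357))/6 = -(-3477/5411 - 217/101*(-1/10357))/6 = -(-3477/5411 + 217/1046057)/6 = -1/6*(-3635966002/5660214427) = 1817983001/16980643281 ≈ 0.10706)
30658 + sqrt(-5073 + p) = 30658 + sqrt(-5073 + 1817983001/16980643281) = 30658 + sqrt(-86140985381512/16980643281) = 30658 + 2*I*sqrt(365682336159322741105218)/16980643281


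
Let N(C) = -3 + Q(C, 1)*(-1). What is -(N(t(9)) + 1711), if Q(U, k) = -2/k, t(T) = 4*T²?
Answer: -1710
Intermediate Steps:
N(C) = -1 (N(C) = -3 - 2/1*(-1) = -3 - 2*1*(-1) = -3 - 2*(-1) = -3 + 2 = -1)
-(N(t(9)) + 1711) = -(-1 + 1711) = -1*1710 = -1710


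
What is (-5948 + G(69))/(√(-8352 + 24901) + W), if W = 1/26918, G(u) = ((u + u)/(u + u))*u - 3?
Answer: 9313628/705356076675 - 250704238504*√16549/705356076675 ≈ -45.723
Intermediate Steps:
G(u) = -3 + u (G(u) = ((2*u)/((2*u)))*u - 3 = ((2*u)*(1/(2*u)))*u - 3 = 1*u - 3 = u - 3 = -3 + u)
W = 1/26918 ≈ 3.7150e-5
(-5948 + G(69))/(√(-8352 + 24901) + W) = (-5948 + (-3 + 69))/(√(-8352 + 24901) + 1/26918) = (-5948 + 66)/(√16549 + 1/26918) = -5882/(1/26918 + √16549)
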